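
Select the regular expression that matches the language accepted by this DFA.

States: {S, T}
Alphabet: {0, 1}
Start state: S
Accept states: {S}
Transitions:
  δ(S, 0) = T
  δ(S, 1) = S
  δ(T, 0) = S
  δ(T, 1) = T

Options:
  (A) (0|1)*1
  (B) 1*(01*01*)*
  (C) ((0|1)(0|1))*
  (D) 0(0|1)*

Check each option against the DFA on short strings; one disagreement eliminates an option:
  (A) (0|1)*1: on ε the DFA stays in S and accepts (S ∈ Accept), but the regex does not match it → eliminate
  (B) 1*(01*01*)*: agrees with the DFA on every string of length ≤ 6
  (C) ((0|1)(0|1))*: on '1' the DFA goes S → S and accepts (S ∈ Accept), but the regex does not match it → eliminate
  (D) 0(0|1)*: on ε the DFA stays in S and accepts (S ∈ Accept), but the regex does not match it → eliminate
Only (B) is consistent with the DFA.
(B) 1*(01*01*)*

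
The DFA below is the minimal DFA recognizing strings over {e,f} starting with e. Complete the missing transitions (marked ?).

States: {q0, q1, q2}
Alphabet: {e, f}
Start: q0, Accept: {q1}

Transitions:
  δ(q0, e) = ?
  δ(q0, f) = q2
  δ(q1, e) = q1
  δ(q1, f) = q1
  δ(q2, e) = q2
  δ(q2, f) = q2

From the language and accept set, identify what each state tracks — q0: no input read; q1: started with e; q2: started with f (dead).
Each missing δ(q, a) is the state matching the new tracked value after reading a.
δ(q0, e) = q1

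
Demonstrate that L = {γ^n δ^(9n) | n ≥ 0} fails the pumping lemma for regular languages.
Assume L is regular with pumping length p. Idea: pumping the γ-block breaks the 1:9 ratio.
Choose s = γ^p δ^(9p) (length 10p ≥ p). By the pumping lemma, s = xyz with |xy| ≤ p, |y| > 0, so y = γ^k with k ≥ 1. Then xy²z = γ^(p+k) δ^(9p). For this to be in L we would need 9p = 9(p+k), i.e. 9k = 0, contradicting k ≥ 1. So xy²z ∉ L.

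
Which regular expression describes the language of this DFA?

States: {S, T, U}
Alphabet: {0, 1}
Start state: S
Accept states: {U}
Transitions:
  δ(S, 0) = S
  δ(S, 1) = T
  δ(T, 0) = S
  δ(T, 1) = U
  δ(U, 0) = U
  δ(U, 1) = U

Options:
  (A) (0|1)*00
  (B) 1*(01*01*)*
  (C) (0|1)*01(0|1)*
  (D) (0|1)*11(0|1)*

Check each option against the DFA on short strings; one disagreement eliminates an option:
  (A) (0|1)*00: on '00' the DFA goes S → S → S and rejects (S ∉ Accept), but the regex matches it → eliminate
  (B) 1*(01*01*)*: on ε the DFA stays in S and rejects (S ∉ Accept), but the regex matches it → eliminate
  (C) (0|1)*01(0|1)*: on '01' the DFA goes S → S → T and rejects (T ∉ Accept), but the regex matches it → eliminate
  (D) (0|1)*11(0|1)*: agrees with the DFA on every string of length ≤ 6
Only (D) is consistent with the DFA.
(D) (0|1)*11(0|1)*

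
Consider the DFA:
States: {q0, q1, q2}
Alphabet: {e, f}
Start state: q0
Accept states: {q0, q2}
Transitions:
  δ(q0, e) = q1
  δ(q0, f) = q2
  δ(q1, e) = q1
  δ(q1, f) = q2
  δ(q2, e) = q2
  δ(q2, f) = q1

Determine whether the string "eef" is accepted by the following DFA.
Processing string "eef":
  q0 --e--> q1
  q1 --e--> q1
  q1 --f--> q2
Final state: q2
Accept states: {q0, q2}
Yes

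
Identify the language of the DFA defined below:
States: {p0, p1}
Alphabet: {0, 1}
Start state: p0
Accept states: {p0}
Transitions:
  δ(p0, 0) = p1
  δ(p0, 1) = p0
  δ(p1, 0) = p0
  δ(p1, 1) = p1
Testing a few strings:
  '1' → accept
  '0' → reject
  '110' → reject
  '100' → accept
State roles: p0=even number of 0's so far; p1=odd number of 0's so far
All binary strings with an even number of 0's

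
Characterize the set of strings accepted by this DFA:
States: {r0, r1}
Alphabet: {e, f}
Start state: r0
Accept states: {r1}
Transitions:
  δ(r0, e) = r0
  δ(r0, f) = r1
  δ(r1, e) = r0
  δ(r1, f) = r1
Testing a few strings:
  'e' → reject
  'ffe' → reject
  'efe' → reject
  'ff' → accept
State roles: r0=last symbol not f; r1=last symbol is f
All strings over {e,f} ending with f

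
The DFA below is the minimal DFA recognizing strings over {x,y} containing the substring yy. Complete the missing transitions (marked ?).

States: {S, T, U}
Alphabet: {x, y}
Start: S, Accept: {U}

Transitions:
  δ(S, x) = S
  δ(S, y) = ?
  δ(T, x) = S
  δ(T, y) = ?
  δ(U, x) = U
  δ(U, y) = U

From the language and accept set, identify what each state tracks — S: no progress toward yy; T: one trailing y; U: substring yy seen.
Each missing δ(q, a) is the state matching the new tracked value after reading a.
δ(S, y) = T; δ(T, y) = U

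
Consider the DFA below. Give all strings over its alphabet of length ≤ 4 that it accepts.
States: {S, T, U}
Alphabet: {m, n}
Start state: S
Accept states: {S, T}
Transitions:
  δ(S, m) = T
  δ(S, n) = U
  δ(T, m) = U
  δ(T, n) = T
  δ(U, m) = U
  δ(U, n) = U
ε, m, mn, mnn, mnnn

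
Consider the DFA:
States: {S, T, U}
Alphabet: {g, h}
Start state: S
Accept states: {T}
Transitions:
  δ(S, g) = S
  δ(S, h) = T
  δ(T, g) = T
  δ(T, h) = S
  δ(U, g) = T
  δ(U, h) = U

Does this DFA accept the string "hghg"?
Processing string "hghg":
  S --h--> T
  T --g--> T
  T --h--> S
  S --g--> S
Final state: S
Accept states: {T}
No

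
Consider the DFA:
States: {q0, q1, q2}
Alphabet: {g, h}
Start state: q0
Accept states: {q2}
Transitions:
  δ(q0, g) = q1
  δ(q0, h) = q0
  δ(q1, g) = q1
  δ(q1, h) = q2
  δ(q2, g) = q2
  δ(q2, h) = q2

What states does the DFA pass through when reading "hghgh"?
read 'h': q0 → q0
  read 'g': q0 → q1
  read 'h': q1 → q2
  read 'g': q2 → q2
  read 'h': q2 → q2
q0 -> q0 -> q1 -> q2 -> q2 -> q2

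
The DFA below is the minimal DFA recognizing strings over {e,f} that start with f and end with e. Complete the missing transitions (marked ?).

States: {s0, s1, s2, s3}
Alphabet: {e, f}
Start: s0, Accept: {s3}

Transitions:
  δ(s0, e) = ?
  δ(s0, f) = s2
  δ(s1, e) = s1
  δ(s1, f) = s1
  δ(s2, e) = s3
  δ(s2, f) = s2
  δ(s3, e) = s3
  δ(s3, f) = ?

From the language and accept set, identify what each state tracks — s0: no input read; s1: started with e (dead); s2: started with f, last symbol f; s3: started with f, last symbol e.
Each missing δ(q, a) is the state matching the new tracked value after reading a.
δ(s0, e) = s1; δ(s3, f) = s2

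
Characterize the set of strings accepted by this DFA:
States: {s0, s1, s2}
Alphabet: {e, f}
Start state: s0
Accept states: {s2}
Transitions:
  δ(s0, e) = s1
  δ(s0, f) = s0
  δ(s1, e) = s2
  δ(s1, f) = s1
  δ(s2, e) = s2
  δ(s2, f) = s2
Testing a few strings:
  'eefe' → accept
  'ee' → accept
  'fe' → reject
  'f' → reject
State roles: s0=zero e's seen; s1=one e seen; s2=≥ two e's seen
All strings over {e,f} containing at least two e's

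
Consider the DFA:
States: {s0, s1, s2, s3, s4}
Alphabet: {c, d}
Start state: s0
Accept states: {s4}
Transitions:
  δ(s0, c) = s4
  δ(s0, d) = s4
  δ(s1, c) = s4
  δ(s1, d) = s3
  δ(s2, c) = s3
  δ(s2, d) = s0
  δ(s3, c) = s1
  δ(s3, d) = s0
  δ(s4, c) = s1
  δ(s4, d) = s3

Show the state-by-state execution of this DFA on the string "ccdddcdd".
read 'c': s0 → s4
  read 'c': s4 → s1
  read 'd': s1 → s3
  read 'd': s3 → s0
  read 'd': s0 → s4
  read 'c': s4 → s1
  read 'd': s1 → s3
  read 'd': s3 → s0
s0 -> s4 -> s1 -> s3 -> s0 -> s4 -> s1 -> s3 -> s0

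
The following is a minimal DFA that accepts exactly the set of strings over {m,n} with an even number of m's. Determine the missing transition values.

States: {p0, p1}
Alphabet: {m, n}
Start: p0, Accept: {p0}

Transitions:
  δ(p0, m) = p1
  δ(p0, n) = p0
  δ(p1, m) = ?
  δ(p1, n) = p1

From the language and accept set, identify what each state tracks — p0: even number of m's so far; p1: odd number of m's so far.
Each missing δ(q, a) is the state matching the new tracked value after reading a.
δ(p1, m) = p0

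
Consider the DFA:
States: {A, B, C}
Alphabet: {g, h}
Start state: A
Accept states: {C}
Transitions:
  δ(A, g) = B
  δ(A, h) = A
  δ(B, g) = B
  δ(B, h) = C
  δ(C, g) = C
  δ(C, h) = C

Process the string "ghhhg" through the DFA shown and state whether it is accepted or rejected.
Processing string "ghhhg":
  A --g--> B
  B --h--> C
  C --h--> C
  C --h--> C
  C --g--> C
Final state: C
Accept states: {C}
Yes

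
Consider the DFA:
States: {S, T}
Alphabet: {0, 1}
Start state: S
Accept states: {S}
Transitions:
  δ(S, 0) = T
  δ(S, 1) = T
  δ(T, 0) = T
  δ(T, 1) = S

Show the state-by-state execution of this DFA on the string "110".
read '1': S → T
  read '1': T → S
  read '0': S → T
S -> T -> S -> T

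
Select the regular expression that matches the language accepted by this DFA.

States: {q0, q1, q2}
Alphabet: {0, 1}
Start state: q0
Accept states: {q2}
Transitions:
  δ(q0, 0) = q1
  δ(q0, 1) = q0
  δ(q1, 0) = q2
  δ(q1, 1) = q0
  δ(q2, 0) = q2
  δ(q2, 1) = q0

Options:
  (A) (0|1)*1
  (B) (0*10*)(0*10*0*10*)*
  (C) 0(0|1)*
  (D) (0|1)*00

Check each option against the DFA on short strings; one disagreement eliminates an option:
  (A) (0|1)*1: on '1' the DFA goes q0 → q0 and rejects (q0 ∉ Accept), but the regex matches it → eliminate
  (B) (0*10*)(0*10*0*10*)*: on '1' the DFA goes q0 → q0 and rejects (q0 ∉ Accept), but the regex matches it → eliminate
  (C) 0(0|1)*: on '0' the DFA goes q0 → q1 and rejects (q1 ∉ Accept), but the regex matches it → eliminate
  (D) (0|1)*00: agrees with the DFA on every string of length ≤ 6
Only (D) is consistent with the DFA.
(D) (0|1)*00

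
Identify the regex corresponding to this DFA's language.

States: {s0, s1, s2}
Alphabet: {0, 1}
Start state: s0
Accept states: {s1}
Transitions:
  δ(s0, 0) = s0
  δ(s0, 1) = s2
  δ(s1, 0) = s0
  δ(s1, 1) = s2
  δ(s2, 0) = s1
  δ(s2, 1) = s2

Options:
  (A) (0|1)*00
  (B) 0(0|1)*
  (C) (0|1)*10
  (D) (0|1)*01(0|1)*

Check each option against the DFA on short strings; one disagreement eliminates an option:
  (A) (0|1)*00: on '00' the DFA goes s0 → s0 → s0 and rejects (s0 ∉ Accept), but the regex matches it → eliminate
  (B) 0(0|1)*: on '0' the DFA goes s0 → s0 and rejects (s0 ∉ Accept), but the regex matches it → eliminate
  (C) (0|1)*10: agrees with the DFA on every string of length ≤ 6
  (D) (0|1)*01(0|1)*: on '01' the DFA goes s0 → s0 → s2 and rejects (s2 ∉ Accept), but the regex matches it → eliminate
Only (C) is consistent with the DFA.
(C) (0|1)*10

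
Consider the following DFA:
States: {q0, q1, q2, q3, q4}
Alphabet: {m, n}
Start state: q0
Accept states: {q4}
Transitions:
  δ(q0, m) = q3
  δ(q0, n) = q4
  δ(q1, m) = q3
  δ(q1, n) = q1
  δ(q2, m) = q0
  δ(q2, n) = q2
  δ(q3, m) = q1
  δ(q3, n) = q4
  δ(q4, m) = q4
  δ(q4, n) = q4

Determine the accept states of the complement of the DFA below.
Complement accept states = All states \ Original accept states
= {q0, q1, q2, q3, q4} \ {q4}
{q0, q1, q2, q3}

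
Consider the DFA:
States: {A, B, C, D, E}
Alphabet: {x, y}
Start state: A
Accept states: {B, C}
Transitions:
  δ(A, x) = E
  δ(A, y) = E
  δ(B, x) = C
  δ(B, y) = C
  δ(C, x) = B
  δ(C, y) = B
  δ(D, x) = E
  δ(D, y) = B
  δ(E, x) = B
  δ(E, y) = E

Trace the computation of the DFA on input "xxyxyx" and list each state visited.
read 'x': A → E
  read 'x': E → B
  read 'y': B → C
  read 'x': C → B
  read 'y': B → C
  read 'x': C → B
A -> E -> B -> C -> B -> C -> B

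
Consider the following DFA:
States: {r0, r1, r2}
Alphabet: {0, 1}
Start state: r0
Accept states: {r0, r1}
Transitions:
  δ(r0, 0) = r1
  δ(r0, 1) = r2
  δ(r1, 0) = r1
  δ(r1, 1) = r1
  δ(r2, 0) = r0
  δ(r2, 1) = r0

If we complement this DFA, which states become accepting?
Complement accept states = All states \ Original accept states
= {r0, r1, r2} \ {r0, r1}
{r2}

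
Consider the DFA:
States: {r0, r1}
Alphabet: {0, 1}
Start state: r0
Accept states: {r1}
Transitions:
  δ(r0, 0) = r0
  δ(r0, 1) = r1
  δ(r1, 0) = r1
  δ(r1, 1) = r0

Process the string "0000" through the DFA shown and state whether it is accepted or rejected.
Processing string "0000":
  r0 --0--> r0
  r0 --0--> r0
  r0 --0--> r0
  r0 --0--> r0
Final state: r0
Accept states: {r1}
No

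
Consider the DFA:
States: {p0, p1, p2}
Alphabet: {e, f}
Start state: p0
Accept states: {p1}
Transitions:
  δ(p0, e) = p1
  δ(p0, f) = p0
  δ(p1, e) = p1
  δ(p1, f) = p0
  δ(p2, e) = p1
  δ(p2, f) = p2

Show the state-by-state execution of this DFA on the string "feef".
read 'f': p0 → p0
  read 'e': p0 → p1
  read 'e': p1 → p1
  read 'f': p1 → p0
p0 -> p0 -> p1 -> p1 -> p0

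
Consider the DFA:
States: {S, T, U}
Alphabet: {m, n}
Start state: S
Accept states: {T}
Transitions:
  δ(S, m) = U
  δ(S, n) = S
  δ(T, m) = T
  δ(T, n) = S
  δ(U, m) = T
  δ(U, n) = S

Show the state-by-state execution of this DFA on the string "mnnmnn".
read 'm': S → U
  read 'n': U → S
  read 'n': S → S
  read 'm': S → U
  read 'n': U → S
  read 'n': S → S
S -> U -> S -> S -> U -> S -> S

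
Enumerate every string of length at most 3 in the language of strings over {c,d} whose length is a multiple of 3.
ε, ccc, ccd, cdc, cdd, dcc, dcd, ddc, ddd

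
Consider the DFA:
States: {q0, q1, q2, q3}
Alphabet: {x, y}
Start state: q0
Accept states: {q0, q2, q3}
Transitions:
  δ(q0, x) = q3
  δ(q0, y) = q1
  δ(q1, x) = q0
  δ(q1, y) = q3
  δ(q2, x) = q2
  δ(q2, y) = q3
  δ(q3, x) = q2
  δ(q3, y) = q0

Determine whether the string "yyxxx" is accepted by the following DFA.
Processing string "yyxxx":
  q0 --y--> q1
  q1 --y--> q3
  q3 --x--> q2
  q2 --x--> q2
  q2 --x--> q2
Final state: q2
Accept states: {q0, q2, q3}
Yes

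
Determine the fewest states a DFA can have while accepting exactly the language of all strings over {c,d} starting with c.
By Myhill–Nerode, count the distinguishable equivalence classes: three classes — empty / started with c / started with d (dead).
3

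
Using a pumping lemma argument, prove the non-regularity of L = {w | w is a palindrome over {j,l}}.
Assume L is regular with pumping length p. Idea: pumping the leading j-block breaks the symmetry.
Choose s = j^p l j^p (a palindrome of length 2p+1 ≥ p). By the pumping lemma, s = xyz with |xy| ≤ p, |y| > 0, so y = j^k with k > 0 (xy lies entirely in the first j^p). Then xy²z = j^(p+k) l j^p, which is not a palindrome since p+k ≠ p.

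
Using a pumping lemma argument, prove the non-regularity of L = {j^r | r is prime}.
Assume L is regular with pumping length p. Idea: pumping by a suitable count produces a composite length.
Let q be a prime with q ≥ p and choose s = j^q ∈ L. By the pumping lemma, s = xyz with |xy| ≤ p, |y| = k ≥ 1. Take i = q+1: |xy^(q+1)z| = q + q·k = q(1+k). Since q ≥ 2 and 1+k ≥ 2, q(1+k) is composite, so xy^(q+1)z ∉ L.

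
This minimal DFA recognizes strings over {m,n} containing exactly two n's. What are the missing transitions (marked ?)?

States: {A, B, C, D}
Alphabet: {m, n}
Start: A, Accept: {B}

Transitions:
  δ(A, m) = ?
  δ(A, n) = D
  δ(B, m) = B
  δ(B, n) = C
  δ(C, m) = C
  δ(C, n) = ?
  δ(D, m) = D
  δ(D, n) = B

From the language and accept set, identify what each state tracks — A: zero n's; B: two n's; C: ≥ three n's (dead); D: one n.
Each missing δ(q, a) is the state matching the new tracked value after reading a.
δ(A, m) = A; δ(C, n) = C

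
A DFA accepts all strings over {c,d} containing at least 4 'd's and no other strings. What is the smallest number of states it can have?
By Myhill–Nerode, count the distinguishable equivalence classes: 5 classes — having seen 0, 1, …, 3, or ≥4 copies of 'd'; any two classes i < j (j ≤ 4) are distinguished by the string d^(4−j), which takes class j to 4 copies (accepted) but leaves class i below 4 (rejected).
5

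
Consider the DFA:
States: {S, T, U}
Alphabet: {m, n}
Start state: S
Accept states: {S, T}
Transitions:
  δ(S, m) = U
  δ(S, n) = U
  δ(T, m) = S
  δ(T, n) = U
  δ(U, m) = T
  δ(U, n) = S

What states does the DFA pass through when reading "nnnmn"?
read 'n': S → U
  read 'n': U → S
  read 'n': S → U
  read 'm': U → T
  read 'n': T → U
S -> U -> S -> U -> T -> U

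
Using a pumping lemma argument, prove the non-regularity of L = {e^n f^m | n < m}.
Assume L is regular with pumping length p. Idea: pumping up the e-block makes the e-count reach the f-count.
Choose s = e^p f^(p+1) ∈ L. By the pumping lemma, s = xyz with |xy| ≤ p, |y| > 0, so y = e^k with k ≥ 1. Then xy²z = e^(p+k) f^(p+1). Since p+k ≥ p+1, the number of e's is no longer strictly less than the number of f's, so xy²z ∉ L.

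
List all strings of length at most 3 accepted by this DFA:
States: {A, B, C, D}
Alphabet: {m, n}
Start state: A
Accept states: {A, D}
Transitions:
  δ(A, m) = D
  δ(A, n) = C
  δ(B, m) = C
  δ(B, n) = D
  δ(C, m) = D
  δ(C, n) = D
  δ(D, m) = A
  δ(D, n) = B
ε, m, mm, nm, nn, mmm, mnn, nmm, nnm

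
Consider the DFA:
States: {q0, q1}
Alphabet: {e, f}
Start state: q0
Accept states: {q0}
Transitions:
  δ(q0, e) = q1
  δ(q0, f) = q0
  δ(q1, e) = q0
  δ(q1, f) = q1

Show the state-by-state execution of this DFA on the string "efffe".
read 'e': q0 → q1
  read 'f': q1 → q1
  read 'f': q1 → q1
  read 'f': q1 → q1
  read 'e': q1 → q0
q0 -> q1 -> q1 -> q1 -> q1 -> q0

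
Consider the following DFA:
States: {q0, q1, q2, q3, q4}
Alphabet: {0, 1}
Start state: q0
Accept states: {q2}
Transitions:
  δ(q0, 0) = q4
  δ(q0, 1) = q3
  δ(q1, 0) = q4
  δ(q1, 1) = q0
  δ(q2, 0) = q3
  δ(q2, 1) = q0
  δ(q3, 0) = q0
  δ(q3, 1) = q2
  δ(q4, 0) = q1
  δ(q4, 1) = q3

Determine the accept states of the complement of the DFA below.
Complement accept states = All states \ Original accept states
= {q0, q1, q2, q3, q4} \ {q2}
{q0, q1, q3, q4}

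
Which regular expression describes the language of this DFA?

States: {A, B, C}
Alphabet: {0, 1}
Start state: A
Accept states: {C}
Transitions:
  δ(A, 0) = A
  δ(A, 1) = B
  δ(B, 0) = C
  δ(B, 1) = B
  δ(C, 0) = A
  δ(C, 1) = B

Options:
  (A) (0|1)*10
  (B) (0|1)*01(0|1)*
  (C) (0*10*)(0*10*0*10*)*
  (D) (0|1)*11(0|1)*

Check each option against the DFA on short strings; one disagreement eliminates an option:
  (A) (0|1)*10: agrees with the DFA on every string of length ≤ 6
  (B) (0|1)*01(0|1)*: on '01' the DFA goes A → A → B and rejects (B ∉ Accept), but the regex matches it → eliminate
  (C) (0*10*)(0*10*0*10*)*: on '1' the DFA goes A → B and rejects (B ∉ Accept), but the regex matches it → eliminate
  (D) (0|1)*11(0|1)*: on '10' the DFA goes A → B → C and accepts (C ∈ Accept), but the regex does not match it → eliminate
Only (A) is consistent with the DFA.
(A) (0|1)*10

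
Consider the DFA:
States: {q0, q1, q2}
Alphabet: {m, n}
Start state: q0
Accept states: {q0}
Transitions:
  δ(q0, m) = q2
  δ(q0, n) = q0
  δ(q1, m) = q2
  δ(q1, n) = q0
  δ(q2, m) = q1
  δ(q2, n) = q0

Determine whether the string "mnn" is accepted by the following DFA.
Processing string "mnn":
  q0 --m--> q2
  q2 --n--> q0
  q0 --n--> q0
Final state: q0
Accept states: {q0}
Yes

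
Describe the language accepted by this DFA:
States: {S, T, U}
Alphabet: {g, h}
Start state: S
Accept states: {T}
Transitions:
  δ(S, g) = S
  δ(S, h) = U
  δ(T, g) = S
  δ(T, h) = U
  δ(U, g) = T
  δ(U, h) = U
Testing a few strings:
  'h' → reject
  'gg' → reject
  'g' → reject
  'hh' → reject
State roles: S=no suffix match; T=suffix is hg; U=one trailing h
All strings over {g,h} ending with hg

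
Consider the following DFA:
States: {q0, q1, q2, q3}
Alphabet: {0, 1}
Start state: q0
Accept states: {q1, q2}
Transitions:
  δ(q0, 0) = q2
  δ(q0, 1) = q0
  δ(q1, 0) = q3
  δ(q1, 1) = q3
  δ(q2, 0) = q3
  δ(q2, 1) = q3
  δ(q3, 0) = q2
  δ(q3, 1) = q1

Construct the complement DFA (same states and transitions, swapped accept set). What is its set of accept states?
Complement accept states = All states \ Original accept states
= {q0, q1, q2, q3} \ {q1, q2}
{q0, q3}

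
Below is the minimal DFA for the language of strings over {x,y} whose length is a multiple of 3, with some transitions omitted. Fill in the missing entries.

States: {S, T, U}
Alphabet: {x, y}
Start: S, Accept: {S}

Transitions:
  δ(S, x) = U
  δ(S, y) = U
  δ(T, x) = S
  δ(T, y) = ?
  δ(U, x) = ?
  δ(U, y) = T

From the language and accept set, identify what each state tracks — S: length ≡ 0 (mod 3); T: length ≡ 2 (mod 3); U: length ≡ 1 (mod 3).
Each missing δ(q, a) is the state matching the new tracked value after reading a.
δ(T, y) = S; δ(U, x) = T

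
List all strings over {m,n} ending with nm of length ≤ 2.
nm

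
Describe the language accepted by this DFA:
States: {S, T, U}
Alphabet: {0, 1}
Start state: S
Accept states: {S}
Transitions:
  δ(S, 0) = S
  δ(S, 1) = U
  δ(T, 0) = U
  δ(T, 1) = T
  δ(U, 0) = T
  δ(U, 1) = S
Testing a few strings:
  '111' → reject
  '1' → reject
  '1101' → reject
  '1110' → reject
State roles: S=value ≡ 0 (mod 3); T=value ≡ 2 (mod 3); U=value ≡ 1 (mod 3)
All binary strings representing a multiple of 3 (read in base 2; leading zeros allowed and ε counts as 0)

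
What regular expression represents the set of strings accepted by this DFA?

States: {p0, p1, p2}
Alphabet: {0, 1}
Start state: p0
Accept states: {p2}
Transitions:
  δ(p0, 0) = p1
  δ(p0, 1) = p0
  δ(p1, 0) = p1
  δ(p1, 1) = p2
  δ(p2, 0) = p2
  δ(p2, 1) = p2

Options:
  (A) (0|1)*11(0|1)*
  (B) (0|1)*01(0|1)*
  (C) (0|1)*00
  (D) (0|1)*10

Check each option against the DFA on short strings; one disagreement eliminates an option:
  (A) (0|1)*11(0|1)*: on '01' the DFA goes p0 → p1 → p2 and accepts (p2 ∈ Accept), but the regex does not match it → eliminate
  (B) (0|1)*01(0|1)*: agrees with the DFA on every string of length ≤ 6
  (C) (0|1)*00: on '00' the DFA goes p0 → p1 → p1 and rejects (p1 ∉ Accept), but the regex matches it → eliminate
  (D) (0|1)*10: on '01' the DFA goes p0 → p1 → p2 and accepts (p2 ∈ Accept), but the regex does not match it → eliminate
Only (B) is consistent with the DFA.
(B) (0|1)*01(0|1)*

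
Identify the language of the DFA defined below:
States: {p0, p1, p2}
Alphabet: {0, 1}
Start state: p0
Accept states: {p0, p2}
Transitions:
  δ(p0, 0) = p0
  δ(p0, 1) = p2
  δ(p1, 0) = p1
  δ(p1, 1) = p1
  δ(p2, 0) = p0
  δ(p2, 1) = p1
Testing a few strings:
  '11' → reject
  '1101' → reject
  '0011' → reject
  '0100' → accept
State roles: p0=last symbol not 1 (ok); p1=saw 11 (dead); p2=last symbol 1 (ok)
All binary strings with no two consecutive 1's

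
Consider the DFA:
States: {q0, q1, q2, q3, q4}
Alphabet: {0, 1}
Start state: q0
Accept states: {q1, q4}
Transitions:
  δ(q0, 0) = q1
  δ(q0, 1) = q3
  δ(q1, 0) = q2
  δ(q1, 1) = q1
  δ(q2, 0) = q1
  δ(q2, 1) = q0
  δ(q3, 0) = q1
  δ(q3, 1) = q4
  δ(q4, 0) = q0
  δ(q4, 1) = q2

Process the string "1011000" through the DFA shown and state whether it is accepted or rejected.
Processing string "1011000":
  q0 --1--> q3
  q3 --0--> q1
  q1 --1--> q1
  q1 --1--> q1
  q1 --0--> q2
  q2 --0--> q1
  q1 --0--> q2
Final state: q2
Accept states: {q1, q4}
No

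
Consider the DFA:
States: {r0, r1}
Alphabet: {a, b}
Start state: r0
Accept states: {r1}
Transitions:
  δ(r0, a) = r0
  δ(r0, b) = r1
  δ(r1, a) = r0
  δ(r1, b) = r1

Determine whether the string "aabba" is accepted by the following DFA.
Processing string "aabba":
  r0 --a--> r0
  r0 --a--> r0
  r0 --b--> r1
  r1 --b--> r1
  r1 --a--> r0
Final state: r0
Accept states: {r1}
No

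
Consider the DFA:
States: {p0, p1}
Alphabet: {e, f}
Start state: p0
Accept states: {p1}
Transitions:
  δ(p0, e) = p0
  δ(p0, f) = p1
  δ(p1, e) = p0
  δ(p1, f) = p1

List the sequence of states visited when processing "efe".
read 'e': p0 → p0
  read 'f': p0 → p1
  read 'e': p1 → p0
p0 -> p0 -> p1 -> p0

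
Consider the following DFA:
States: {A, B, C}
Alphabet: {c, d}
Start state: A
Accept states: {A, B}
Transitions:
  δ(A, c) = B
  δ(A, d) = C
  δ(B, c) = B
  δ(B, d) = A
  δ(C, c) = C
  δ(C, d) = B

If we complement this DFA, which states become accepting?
Complement accept states = All states \ Original accept states
= {A, B, C} \ {A, B}
{C}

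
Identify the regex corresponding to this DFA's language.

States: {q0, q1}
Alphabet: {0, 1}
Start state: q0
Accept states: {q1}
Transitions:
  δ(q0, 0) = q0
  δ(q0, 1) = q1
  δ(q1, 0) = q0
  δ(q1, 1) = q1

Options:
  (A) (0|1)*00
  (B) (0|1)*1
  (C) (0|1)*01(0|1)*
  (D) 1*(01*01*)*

Check each option against the DFA on short strings; one disagreement eliminates an option:
  (A) (0|1)*00: on '1' the DFA goes q0 → q1 and accepts (q1 ∈ Accept), but the regex does not match it → eliminate
  (B) (0|1)*1: agrees with the DFA on every string of length ≤ 6
  (C) (0|1)*01(0|1)*: on '1' the DFA goes q0 → q1 and accepts (q1 ∈ Accept), but the regex does not match it → eliminate
  (D) 1*(01*01*)*: on ε the DFA stays in q0 and rejects (q0 ∉ Accept), but the regex matches it → eliminate
Only (B) is consistent with the DFA.
(B) (0|1)*1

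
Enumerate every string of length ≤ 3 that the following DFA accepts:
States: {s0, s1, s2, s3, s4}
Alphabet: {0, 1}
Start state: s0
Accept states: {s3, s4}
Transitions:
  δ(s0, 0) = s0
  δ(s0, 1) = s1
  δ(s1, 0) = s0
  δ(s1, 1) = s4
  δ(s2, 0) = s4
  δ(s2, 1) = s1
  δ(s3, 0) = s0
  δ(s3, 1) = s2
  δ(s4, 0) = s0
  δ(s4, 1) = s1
11, 011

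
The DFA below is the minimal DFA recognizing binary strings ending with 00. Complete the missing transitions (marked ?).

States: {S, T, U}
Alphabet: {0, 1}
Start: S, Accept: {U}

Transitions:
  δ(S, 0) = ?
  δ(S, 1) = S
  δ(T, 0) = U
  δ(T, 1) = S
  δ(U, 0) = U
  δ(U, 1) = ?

From the language and accept set, identify what each state tracks — S: last symbol not 0; T: one trailing 0; U: two trailing 0's.
Each missing δ(q, a) is the state matching the new tracked value after reading a.
δ(S, 0) = T; δ(U, 1) = S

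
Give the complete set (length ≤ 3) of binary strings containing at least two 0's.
00, 000, 001, 010, 100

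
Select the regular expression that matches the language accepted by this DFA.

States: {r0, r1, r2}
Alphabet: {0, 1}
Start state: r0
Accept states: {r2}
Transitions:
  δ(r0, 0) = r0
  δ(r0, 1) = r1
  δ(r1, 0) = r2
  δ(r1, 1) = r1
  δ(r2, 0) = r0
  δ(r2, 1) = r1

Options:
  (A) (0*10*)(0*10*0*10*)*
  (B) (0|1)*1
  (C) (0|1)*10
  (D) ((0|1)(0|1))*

Check each option against the DFA on short strings; one disagreement eliminates an option:
  (A) (0*10*)(0*10*0*10*)*: on '1' the DFA goes r0 → r1 and rejects (r1 ∉ Accept), but the regex matches it → eliminate
  (B) (0|1)*1: on '1' the DFA goes r0 → r1 and rejects (r1 ∉ Accept), but the regex matches it → eliminate
  (C) (0|1)*10: agrees with the DFA on every string of length ≤ 6
  (D) ((0|1)(0|1))*: on ε the DFA stays in r0 and rejects (r0 ∉ Accept), but the regex matches it → eliminate
Only (C) is consistent with the DFA.
(C) (0|1)*10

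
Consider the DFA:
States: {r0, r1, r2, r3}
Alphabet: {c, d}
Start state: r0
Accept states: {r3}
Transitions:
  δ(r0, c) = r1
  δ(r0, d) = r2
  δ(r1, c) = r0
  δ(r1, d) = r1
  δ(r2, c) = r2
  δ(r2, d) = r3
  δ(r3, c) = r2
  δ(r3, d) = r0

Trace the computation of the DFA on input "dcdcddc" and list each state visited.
read 'd': r0 → r2
  read 'c': r2 → r2
  read 'd': r2 → r3
  read 'c': r3 → r2
  read 'd': r2 → r3
  read 'd': r3 → r0
  read 'c': r0 → r1
r0 -> r2 -> r2 -> r3 -> r2 -> r3 -> r0 -> r1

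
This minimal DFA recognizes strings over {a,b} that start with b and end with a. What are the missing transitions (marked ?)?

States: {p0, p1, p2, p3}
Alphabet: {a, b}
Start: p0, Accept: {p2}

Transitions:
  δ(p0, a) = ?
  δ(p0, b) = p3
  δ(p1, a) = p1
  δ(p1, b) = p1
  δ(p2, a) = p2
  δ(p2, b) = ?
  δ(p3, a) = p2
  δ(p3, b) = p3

From the language and accept set, identify what each state tracks — p0: no input read; p1: started with a (dead); p2: started with b, last symbol a; p3: started with b, last symbol b.
Each missing δ(q, a) is the state matching the new tracked value after reading a.
δ(p0, a) = p1; δ(p2, b) = p3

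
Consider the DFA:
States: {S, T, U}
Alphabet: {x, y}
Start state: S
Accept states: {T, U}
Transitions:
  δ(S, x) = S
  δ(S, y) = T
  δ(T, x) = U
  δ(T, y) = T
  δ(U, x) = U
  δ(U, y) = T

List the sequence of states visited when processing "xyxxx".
read 'x': S → S
  read 'y': S → T
  read 'x': T → U
  read 'x': U → U
  read 'x': U → U
S -> S -> T -> U -> U -> U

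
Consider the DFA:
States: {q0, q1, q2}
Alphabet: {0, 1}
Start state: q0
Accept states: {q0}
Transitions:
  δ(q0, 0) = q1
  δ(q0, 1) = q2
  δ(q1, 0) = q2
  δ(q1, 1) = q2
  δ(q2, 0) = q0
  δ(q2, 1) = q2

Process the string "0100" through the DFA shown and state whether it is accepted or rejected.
Processing string "0100":
  q0 --0--> q1
  q1 --1--> q2
  q2 --0--> q0
  q0 --0--> q1
Final state: q1
Accept states: {q0}
No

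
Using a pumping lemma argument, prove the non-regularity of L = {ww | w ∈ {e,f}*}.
Assume L is regular with pumping length p. Idea: pumping the leading e-block breaks the equality of the two halves.
Choose s = e^p f e^p f ∈ L (with w = e^p f). |s| = 2p+2 ≥ p. By the pumping lemma, s = xyz with |xy| ≤ p, |y| > 0, so y = e^k with k ≥ 1, in the first e-block. Then xy²z = e^(p+k) f e^p f, of length 2p+2+k. If k is odd this length is odd, so it cannot be of the form ww. If k is even, each half has length p+1+k/2 ≤ p+k, so the first half lies entirely inside the leading e-block and contains no f, while the second half ends in f; the halves differ. Either way xy²z ∉ L.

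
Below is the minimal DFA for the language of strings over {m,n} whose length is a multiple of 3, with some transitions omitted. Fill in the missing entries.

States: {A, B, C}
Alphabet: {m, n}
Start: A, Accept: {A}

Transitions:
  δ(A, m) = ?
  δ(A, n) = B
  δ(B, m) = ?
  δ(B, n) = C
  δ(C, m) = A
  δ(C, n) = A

From the language and accept set, identify what each state tracks — A: length ≡ 0 (mod 3); B: length ≡ 1 (mod 3); C: length ≡ 2 (mod 3).
Each missing δ(q, a) is the state matching the new tracked value after reading a.
δ(A, m) = B; δ(B, m) = C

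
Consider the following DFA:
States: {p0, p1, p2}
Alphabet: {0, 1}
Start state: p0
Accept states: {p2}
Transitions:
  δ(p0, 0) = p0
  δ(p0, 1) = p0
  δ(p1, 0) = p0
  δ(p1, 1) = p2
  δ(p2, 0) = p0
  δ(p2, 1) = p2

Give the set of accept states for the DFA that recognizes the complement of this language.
Complement accept states = All states \ Original accept states
= {p0, p1, p2} \ {p2}
{p0, p1}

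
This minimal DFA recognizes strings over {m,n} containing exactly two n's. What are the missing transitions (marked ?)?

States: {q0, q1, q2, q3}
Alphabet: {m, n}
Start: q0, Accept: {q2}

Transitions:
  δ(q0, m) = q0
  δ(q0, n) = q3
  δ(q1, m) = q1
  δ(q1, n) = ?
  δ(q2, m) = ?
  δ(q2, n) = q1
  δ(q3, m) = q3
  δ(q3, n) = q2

From the language and accept set, identify what each state tracks — q0: zero n's; q1: ≥ three n's (dead); q2: two n's; q3: one n.
Each missing δ(q, a) is the state matching the new tracked value after reading a.
δ(q1, n) = q1; δ(q2, m) = q2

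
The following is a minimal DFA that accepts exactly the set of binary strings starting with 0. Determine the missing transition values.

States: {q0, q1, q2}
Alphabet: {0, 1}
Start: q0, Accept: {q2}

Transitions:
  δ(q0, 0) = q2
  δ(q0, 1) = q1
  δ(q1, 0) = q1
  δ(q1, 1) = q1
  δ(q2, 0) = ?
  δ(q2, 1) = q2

From the language and accept set, identify what each state tracks — q0: no input read; q1: started with 1 (dead); q2: started with 0.
Each missing δ(q, a) is the state matching the new tracked value after reading a.
δ(q2, 0) = q2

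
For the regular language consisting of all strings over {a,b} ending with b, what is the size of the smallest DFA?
By Myhill–Nerode, count the distinguishable equivalence classes: two classes — last symbol is b vs. not.
2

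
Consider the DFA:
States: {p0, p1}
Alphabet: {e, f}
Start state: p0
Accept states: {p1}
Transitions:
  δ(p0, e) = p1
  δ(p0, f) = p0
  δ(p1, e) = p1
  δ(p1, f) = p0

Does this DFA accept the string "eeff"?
Processing string "eeff":
  p0 --e--> p1
  p1 --e--> p1
  p1 --f--> p0
  p0 --f--> p0
Final state: p0
Accept states: {p1}
No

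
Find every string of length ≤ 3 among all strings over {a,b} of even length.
ε, aa, ab, ba, bb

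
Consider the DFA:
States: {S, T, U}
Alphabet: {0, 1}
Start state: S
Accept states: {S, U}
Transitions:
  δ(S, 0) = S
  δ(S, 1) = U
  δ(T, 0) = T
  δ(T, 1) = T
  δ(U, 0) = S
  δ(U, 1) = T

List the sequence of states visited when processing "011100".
read '0': S → S
  read '1': S → U
  read '1': U → T
  read '1': T → T
  read '0': T → T
  read '0': T → T
S -> S -> U -> T -> T -> T -> T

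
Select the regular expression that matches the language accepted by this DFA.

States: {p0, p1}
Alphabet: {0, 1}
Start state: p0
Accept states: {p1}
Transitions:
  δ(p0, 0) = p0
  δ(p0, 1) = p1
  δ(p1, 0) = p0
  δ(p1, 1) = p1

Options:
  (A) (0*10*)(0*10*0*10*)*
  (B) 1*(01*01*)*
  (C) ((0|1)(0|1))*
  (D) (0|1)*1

Check each option against the DFA on short strings; one disagreement eliminates an option:
  (A) (0*10*)(0*10*0*10*)*: on '10' the DFA goes p0 → p1 → p0 and rejects (p0 ∉ Accept), but the regex matches it → eliminate
  (B) 1*(01*01*)*: on ε the DFA stays in p0 and rejects (p0 ∉ Accept), but the regex matches it → eliminate
  (C) ((0|1)(0|1))*: on ε the DFA stays in p0 and rejects (p0 ∉ Accept), but the regex matches it → eliminate
  (D) (0|1)*1: agrees with the DFA on every string of length ≤ 6
Only (D) is consistent with the DFA.
(D) (0|1)*1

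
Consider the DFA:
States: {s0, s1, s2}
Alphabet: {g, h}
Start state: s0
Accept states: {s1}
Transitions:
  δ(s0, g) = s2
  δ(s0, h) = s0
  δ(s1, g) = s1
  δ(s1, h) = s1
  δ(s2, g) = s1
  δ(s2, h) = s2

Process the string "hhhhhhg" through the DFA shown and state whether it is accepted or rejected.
Processing string "hhhhhhg":
  s0 --h--> s0
  s0 --h--> s0
  s0 --h--> s0
  s0 --h--> s0
  s0 --h--> s0
  s0 --h--> s0
  s0 --g--> s2
Final state: s2
Accept states: {s1}
No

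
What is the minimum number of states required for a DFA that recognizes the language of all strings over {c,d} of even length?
By Myhill–Nerode, count the distinguishable equivalence classes: two classes — parity of the length.
2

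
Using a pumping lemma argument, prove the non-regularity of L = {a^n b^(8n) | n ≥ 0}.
Assume L is regular with pumping length p. Idea: pumping the a-block breaks the 1:8 ratio.
Choose s = a^p b^(8p) (length 9p ≥ p). By the pumping lemma, s = xyz with |xy| ≤ p, |y| > 0, so y = a^k with k ≥ 1. Then xy²z = a^(p+k) b^(8p). For this to be in L we would need 8p = 8(p+k), i.e. 8k = 0, contradicting k ≥ 1. So xy²z ∉ L.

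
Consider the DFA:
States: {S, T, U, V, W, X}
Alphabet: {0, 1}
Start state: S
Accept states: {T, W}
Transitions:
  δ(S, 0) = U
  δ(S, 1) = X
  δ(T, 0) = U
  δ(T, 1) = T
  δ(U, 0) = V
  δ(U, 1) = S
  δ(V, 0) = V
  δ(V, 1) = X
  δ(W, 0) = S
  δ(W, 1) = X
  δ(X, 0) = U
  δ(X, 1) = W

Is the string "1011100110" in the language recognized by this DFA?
Processing string "1011100110":
  S --1--> X
  X --0--> U
  U --1--> S
  S --1--> X
  X --1--> W
  W --0--> S
  S --0--> U
  U --1--> S
  S --1--> X
  X --0--> U
Final state: U
Accept states: {T, W}
No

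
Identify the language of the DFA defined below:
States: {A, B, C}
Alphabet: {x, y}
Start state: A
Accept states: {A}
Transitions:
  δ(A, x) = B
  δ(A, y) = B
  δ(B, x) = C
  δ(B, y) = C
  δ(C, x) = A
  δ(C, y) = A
Testing a few strings:
  'x' → reject
  'xy' → reject
  'yxy' → accept
  'yy' → reject
State roles: A=length ≡ 0 (mod 3); B=length ≡ 1 (mod 3); C=length ≡ 2 (mod 3)
All strings over {x,y} whose length is a multiple of 3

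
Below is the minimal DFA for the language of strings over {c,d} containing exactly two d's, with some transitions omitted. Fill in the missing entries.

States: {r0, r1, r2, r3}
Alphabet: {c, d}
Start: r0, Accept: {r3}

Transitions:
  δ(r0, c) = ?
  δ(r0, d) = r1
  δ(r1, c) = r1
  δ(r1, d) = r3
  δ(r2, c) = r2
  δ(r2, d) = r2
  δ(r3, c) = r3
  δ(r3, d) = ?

From the language and accept set, identify what each state tracks — r0: zero d's; r1: one d; r2: ≥ three d's (dead); r3: two d's.
Each missing δ(q, a) is the state matching the new tracked value after reading a.
δ(r0, c) = r0; δ(r3, d) = r2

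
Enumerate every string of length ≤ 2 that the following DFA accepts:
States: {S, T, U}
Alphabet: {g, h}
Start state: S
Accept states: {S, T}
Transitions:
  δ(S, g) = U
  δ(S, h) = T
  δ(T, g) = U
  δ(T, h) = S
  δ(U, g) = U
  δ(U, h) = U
ε, h, hh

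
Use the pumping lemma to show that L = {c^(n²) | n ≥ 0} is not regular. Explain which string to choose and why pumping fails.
Assume L is regular with pumping length p. Idea: pumping adds a fixed amount, but gaps between consecutive squares grow.
Choose s = c^(p²) (length p² ≥ p). By the pumping lemma, s = xyz with |xy| ≤ p, |y| > 0, so |y| = k with 1 ≤ k ≤ p. Then |xy²z| = p²+k. Since p² < p²+k ≤ p²+p < (p+1)², the length p²+k lies strictly between consecutive squares, so it is not a perfect square and xy²z ∉ L.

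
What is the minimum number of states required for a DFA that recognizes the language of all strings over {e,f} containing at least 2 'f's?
By Myhill–Nerode, count the distinguishable equivalence classes: 3 classes — having seen 0, 1, or ≥2 copies of 'f'; any two classes i < j (j ≤ 2) are distinguished by the string f^(2−j), which takes class j to 2 copies (accepted) but leaves class i below 2 (rejected).
3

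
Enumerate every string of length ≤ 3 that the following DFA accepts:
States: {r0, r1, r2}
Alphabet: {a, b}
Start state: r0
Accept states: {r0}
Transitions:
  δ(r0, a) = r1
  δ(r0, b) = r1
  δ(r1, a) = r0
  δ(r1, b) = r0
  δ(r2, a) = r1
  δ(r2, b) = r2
ε, aa, ab, ba, bb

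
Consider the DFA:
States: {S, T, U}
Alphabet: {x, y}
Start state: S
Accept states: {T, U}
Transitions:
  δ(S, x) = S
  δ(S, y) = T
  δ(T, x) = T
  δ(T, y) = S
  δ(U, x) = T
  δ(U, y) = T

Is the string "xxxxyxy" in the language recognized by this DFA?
Processing string "xxxxyxy":
  S --x--> S
  S --x--> S
  S --x--> S
  S --x--> S
  S --y--> T
  T --x--> T
  T --y--> S
Final state: S
Accept states: {T, U}
No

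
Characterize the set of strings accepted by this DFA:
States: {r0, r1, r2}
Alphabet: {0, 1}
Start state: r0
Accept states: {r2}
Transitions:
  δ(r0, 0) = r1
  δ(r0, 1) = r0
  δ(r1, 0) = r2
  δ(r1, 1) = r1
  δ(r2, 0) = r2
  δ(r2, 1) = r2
Testing a few strings:
  '0' → reject
  '1' → reject
  '000' → accept
  '001' → accept
State roles: r0=zero 0's seen; r1=one 0 seen; r2=≥ two 0's seen
All binary strings containing at least two 0's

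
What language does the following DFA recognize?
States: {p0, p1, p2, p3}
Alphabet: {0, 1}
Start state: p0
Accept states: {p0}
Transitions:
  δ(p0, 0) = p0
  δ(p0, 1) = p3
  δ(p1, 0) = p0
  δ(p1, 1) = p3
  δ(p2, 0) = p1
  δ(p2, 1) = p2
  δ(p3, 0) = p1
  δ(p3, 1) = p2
Testing a few strings:
  '1' → reject
  '010' → reject
  '001' → reject
  '01' → reject
State roles: p0=value ≡ 0 (mod 4); p1=value ≡ 2 (mod 4); p2=value ≡ 3 (mod 4); p3=value ≡ 1 (mod 4)
All binary strings representing a multiple of 4 (read in base 2; leading zeros allowed and ε counts as 0)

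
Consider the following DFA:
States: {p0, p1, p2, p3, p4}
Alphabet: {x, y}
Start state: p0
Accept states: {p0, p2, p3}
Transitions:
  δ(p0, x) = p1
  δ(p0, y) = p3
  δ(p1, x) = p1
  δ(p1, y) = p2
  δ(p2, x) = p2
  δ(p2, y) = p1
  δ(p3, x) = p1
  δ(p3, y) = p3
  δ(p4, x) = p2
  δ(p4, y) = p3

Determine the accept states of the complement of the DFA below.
Complement accept states = All states \ Original accept states
= {p0, p1, p2, p3, p4} \ {p0, p2, p3}
{p1, p4}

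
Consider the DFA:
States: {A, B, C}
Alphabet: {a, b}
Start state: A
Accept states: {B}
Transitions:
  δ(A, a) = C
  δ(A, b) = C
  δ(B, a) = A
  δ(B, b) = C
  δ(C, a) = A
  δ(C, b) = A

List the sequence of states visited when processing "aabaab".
read 'a': A → C
  read 'a': C → A
  read 'b': A → C
  read 'a': C → A
  read 'a': A → C
  read 'b': C → A
A -> C -> A -> C -> A -> C -> A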